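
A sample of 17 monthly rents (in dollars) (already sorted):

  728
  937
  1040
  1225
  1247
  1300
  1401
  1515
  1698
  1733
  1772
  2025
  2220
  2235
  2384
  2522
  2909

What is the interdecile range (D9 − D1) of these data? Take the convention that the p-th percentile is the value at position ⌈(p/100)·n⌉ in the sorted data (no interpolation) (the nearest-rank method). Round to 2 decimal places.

1585.00

n = 17.
P10: rank ⌈10/100·17⌉ = 2 → 937.
P90: rank ⌈90/100·17⌉ = 16 → 2522.
Difference: 2522 − 937 = 1585.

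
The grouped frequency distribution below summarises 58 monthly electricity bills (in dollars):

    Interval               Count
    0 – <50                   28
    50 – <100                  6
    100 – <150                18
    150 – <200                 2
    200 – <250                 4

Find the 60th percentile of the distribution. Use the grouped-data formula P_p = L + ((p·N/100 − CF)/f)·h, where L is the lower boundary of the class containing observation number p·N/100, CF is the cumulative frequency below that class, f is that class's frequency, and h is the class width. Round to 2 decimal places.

N = 58; target position k = 60/100 · 58 = 34.8.
Cumulative frequencies: 28, 34, 52, 54, 58.
Observation 34.8 falls in the class 100 – <150.
L = 100, CF = 34, f = 18, h = 50.
P60 = 100 + ((34.8 − 34)/18)·50 = 100 + 2.22222 = 102.222.

102.22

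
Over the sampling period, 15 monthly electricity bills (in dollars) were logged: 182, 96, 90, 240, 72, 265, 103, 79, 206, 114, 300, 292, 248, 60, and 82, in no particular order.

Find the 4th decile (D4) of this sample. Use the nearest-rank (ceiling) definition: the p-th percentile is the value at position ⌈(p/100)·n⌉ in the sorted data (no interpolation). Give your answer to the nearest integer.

Sorted: 60, 72, 79, 82, 90, 96, 103, 114, 182, 206, 240, 248, 265, 292, 300.
n = 15.
Position = ⌈40/100 · 15⌉ = ⌈6⌉ = 6.
The value at rank 6 is 96.

96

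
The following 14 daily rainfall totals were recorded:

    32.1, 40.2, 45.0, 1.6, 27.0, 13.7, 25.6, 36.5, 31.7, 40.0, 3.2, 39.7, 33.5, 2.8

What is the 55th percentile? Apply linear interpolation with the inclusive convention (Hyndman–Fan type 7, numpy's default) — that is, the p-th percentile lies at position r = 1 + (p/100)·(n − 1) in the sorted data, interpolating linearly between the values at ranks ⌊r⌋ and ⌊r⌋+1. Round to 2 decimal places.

32.31

Sorted: 1.6, 2.8, 3.2, 13.7, 25.6, 27.0, 31.7, 32.1, 33.5, 36.5, 39.7, 40.0, 40.2, 45.0.
n = 14.
r = 1 + (55/100)·(14 − 1) = 1 + 7.15 = 8.15.
Rank 8 is 32.1 and rank 9 is 33.5.
Interpolate: 32.1 + 0.15·(33.5 − 32.1) = 32.1 + 0.15·1.4 = 32.31.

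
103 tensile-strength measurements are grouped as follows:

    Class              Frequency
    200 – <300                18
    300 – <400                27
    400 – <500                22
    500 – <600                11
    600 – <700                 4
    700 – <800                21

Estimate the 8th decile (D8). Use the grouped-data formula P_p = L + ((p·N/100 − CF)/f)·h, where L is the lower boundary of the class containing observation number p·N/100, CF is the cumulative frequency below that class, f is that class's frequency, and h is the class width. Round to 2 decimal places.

N = 103; target position k = 80/100 · 103 = 82.4.
Cumulative frequencies: 18, 45, 67, 78, 82, 103.
Observation 82.4 falls in the class 700 – <800.
L = 700, CF = 82, f = 21, h = 100.
P80 = 700 + ((82.4 − 82)/21)·100 = 700 + 1.90476 = 701.905.

701.90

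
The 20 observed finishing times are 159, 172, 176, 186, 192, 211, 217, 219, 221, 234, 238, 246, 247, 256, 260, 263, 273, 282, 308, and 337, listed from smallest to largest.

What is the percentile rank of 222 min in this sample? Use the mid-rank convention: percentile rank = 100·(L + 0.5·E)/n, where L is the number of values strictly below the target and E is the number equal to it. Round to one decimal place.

45.0

Count below 222: L = 9; count equal: E = 0; n = 20.
Percentile rank = 100·(9 + 0.5·0)/20 = 100·9/20 = 45.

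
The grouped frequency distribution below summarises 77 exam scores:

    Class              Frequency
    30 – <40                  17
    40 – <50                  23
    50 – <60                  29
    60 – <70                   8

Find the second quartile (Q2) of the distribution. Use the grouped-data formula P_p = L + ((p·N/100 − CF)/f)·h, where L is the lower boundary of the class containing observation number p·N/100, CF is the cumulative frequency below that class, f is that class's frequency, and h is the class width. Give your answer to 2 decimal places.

N = 77; target position k = 50/100 · 77 = 38.5.
Cumulative frequencies: 17, 40, 69, 77.
Observation 38.5 falls in the class 40 – <50.
L = 40, CF = 17, f = 23, h = 10.
P50 = 40 + ((38.5 − 17)/23)·10 = 40 + 9.34783 = 49.3478.

49.35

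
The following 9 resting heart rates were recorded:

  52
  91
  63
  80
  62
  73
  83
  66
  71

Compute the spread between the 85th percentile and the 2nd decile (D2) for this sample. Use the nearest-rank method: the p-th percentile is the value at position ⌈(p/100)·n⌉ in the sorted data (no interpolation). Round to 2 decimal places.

21.00

Sorted: 52, 62, 63, 66, 71, 73, 80, 83, 91.
n = 9.
P20: rank ⌈20/100·9⌉ = 2 → 62.
P85: rank ⌈85/100·9⌉ = 8 → 83.
Difference: 83 − 62 = 21.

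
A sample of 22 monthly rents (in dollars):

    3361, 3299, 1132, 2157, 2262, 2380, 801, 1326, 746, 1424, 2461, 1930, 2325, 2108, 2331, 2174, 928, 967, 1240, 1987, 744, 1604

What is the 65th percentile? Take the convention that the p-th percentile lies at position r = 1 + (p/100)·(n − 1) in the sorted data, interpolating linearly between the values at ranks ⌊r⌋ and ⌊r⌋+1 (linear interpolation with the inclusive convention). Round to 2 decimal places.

Sorted: 744, 746, 801, 928, 967, 1132, 1240, 1326, 1424, 1604, 1930, 1987, 2108, 2157, 2174, 2262, 2325, 2331, 2380, 2461, 3299, 3361.
n = 22.
r = 1 + (65/100)·(22 − 1) = 1 + 13.65 = 14.65.
Rank 14 is 2157 and rank 15 is 2174.
Interpolate: 2157 + 0.65·(2174 − 2157) = 2157 + 0.65·17 = 2168.05.

2168.05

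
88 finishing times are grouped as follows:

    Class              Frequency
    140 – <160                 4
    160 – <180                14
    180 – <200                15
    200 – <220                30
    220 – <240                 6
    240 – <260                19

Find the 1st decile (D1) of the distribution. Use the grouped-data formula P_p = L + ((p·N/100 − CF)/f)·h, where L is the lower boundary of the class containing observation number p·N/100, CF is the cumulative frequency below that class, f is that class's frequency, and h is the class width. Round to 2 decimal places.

N = 88; target position k = 10/100 · 88 = 8.8.
Cumulative frequencies: 4, 18, 33, 63, 69, 88.
Observation 8.8 falls in the class 160 – <180.
L = 160, CF = 4, f = 14, h = 20.
P10 = 160 + ((8.8 − 4)/14)·20 = 160 + 6.85714 = 166.857.

166.86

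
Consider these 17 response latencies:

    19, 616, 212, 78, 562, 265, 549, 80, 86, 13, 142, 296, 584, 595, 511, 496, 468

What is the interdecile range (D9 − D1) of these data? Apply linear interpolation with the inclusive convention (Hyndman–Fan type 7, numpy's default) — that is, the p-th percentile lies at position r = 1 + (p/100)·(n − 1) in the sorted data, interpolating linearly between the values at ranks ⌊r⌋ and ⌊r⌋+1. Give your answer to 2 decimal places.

Sorted: 13, 19, 78, 80, 86, 142, 212, 265, 296, 468, 496, 511, 549, 562, 584, 595, 616.
n = 17.
P10: r = 2.6; ranks 2–3 are 19, 78; interpolating gives 54.4.
P90: r = 15.4; ranks 15–16 are 584, 595; interpolating gives 588.4.
Difference: 588.4 − 54.4 = 534.

534.00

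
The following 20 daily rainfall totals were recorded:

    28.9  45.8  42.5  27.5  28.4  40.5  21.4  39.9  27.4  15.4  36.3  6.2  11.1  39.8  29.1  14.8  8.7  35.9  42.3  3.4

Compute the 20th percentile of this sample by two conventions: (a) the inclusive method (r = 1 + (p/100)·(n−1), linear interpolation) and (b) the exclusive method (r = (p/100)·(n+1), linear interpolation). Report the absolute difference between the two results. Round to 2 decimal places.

Sorted: 3.4, 6.2, 8.7, 11.1, 14.8, 15.4, 21.4, 27.4, 27.5, 28.4, 28.9, 29.1, 35.9, 36.3, 39.8, 39.9, 40.5, 42.3, 42.5, 45.8.
n = 20.
(a) r = 4.8; between ranks 4 (11.1) and 5 (14.8): 14.06.
(b) r = 4.2; between ranks 4 (11.1) and 5 (14.8): 11.84.
|14.06 − 11.84| = 2.22.

2.22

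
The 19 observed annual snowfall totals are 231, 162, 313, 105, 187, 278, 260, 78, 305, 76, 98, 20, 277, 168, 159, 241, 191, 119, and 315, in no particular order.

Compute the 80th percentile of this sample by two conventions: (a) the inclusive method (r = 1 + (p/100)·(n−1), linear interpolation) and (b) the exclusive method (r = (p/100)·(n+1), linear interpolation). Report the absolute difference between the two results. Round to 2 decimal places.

0.60

Sorted: 20, 76, 78, 98, 105, 119, 159, 162, 168, 187, 191, 231, 241, 260, 277, 278, 305, 313, 315.
n = 19.
(a) r = 15.4; between ranks 15 (277) and 16 (278): 277.4.
(b) r = 16 → value at rank 16 = 278.
|277.4 − 278| = 0.6.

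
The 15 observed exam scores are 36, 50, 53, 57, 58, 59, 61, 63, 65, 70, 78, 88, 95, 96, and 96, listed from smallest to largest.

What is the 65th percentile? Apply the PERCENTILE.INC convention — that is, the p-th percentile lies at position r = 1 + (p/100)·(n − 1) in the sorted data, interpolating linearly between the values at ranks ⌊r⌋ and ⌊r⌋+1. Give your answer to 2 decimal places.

n = 15.
r = 1 + (65/100)·(15 − 1) = 1 + 9.1 = 10.1.
Rank 10 is 70 and rank 11 is 78.
Interpolate: 70 + 0.1·(78 − 70) = 70 + 0.1·8 = 70.8.

70.80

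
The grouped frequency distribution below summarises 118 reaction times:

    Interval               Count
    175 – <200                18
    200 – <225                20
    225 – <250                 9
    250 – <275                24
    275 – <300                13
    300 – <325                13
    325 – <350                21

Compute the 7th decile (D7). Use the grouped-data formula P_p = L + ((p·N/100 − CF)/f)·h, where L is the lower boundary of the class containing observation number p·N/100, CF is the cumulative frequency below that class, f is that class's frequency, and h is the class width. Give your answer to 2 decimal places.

N = 118; target position k = 70/100 · 118 = 82.6.
Cumulative frequencies: 18, 38, 47, 71, 84, 97, 118.
Observation 82.6 falls in the class 275 – <300.
L = 275, CF = 71, f = 13, h = 25.
P70 = 275 + ((82.6 − 71)/13)·25 = 275 + 22.3077 = 297.308.

297.31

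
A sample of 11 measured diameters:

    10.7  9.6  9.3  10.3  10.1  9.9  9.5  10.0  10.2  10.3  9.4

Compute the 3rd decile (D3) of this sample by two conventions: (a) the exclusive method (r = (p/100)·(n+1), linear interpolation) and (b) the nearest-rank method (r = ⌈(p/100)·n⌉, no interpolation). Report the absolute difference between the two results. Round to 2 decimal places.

0.04

Sorted: 9.3, 9.4, 9.5, 9.6, 9.9, 10.0, 10.1, 10.2, 10.3, 10.3, 10.7.
n = 11.
(a) r = 3.6; between ranks 3 (9.5) and 4 (9.6): 9.56.
(b) the nearest-rank method: rank 4 → 9.6.
|9.56 − 9.6| = 0.04.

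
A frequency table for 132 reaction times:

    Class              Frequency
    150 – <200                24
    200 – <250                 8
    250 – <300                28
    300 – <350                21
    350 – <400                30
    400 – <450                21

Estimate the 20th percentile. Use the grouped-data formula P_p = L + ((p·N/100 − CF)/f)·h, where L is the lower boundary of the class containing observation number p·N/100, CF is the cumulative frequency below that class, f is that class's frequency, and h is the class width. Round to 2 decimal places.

215.00

N = 132; target position k = 20/100 · 132 = 26.4.
Cumulative frequencies: 24, 32, 60, 81, 111, 132.
Observation 26.4 falls in the class 200 – <250.
L = 200, CF = 24, f = 8, h = 50.
P20 = 200 + ((26.4 − 24)/8)·50 = 200 + 15 = 215.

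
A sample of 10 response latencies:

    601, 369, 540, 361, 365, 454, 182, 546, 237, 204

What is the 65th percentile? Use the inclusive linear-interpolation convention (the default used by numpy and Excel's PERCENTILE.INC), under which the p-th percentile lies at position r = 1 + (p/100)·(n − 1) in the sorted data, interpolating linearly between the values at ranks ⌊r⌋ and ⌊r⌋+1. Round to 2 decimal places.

Sorted: 182, 204, 237, 361, 365, 369, 454, 540, 546, 601.
n = 10.
r = 1 + (65/100)·(10 − 1) = 1 + 5.85 = 6.85.
Rank 6 is 369 and rank 7 is 454.
Interpolate: 369 + 0.85·(454 − 369) = 369 + 0.85·85 = 441.25.

441.25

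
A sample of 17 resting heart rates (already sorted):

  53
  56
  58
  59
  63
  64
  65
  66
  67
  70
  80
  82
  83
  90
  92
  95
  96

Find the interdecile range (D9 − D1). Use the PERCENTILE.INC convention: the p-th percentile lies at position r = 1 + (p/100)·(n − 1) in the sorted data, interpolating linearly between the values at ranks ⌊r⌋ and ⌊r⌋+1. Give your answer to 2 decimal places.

36.00

n = 17.
P10: r = 2.6; ranks 2–3 are 56, 58; interpolating gives 57.2.
P90: r = 15.4; ranks 15–16 are 92, 95; interpolating gives 93.2.
Difference: 93.2 − 57.2 = 36.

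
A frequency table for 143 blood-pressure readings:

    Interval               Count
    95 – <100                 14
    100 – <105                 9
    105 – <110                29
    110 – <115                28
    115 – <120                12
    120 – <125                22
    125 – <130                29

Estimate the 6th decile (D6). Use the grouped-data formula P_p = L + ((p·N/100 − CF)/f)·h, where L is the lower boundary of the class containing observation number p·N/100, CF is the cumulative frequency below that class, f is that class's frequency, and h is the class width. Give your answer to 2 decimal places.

117.42

N = 143; target position k = 60/100 · 143 = 85.8.
Cumulative frequencies: 14, 23, 52, 80, 92, 114, 143.
Observation 85.8 falls in the class 115 – <120.
L = 115, CF = 80, f = 12, h = 5.
P60 = 115 + ((85.8 − 80)/12)·5 = 115 + 2.41667 = 117.417.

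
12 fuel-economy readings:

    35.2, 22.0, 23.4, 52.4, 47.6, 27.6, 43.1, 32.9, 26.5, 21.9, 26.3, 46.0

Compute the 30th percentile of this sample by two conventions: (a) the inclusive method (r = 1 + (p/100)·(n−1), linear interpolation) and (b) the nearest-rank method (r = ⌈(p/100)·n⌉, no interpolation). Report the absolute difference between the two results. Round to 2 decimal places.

0.06

Sorted: 21.9, 22.0, 23.4, 26.3, 26.5, 27.6, 32.9, 35.2, 43.1, 46.0, 47.6, 52.4.
n = 12.
(a) r = 4.3; between ranks 4 (26.3) and 5 (26.5): 26.36.
(b) the nearest-rank method: rank 4 → 26.3.
|26.36 − 26.3| = 0.06.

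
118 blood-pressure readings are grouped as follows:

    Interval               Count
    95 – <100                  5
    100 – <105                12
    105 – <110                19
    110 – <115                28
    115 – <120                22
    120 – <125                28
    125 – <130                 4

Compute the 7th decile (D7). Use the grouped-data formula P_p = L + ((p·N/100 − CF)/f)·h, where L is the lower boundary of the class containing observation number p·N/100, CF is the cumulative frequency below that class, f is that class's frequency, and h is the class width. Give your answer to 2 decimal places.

119.23

N = 118; target position k = 70/100 · 118 = 82.6.
Cumulative frequencies: 5, 17, 36, 64, 86, 114, 118.
Observation 82.6 falls in the class 115 – <120.
L = 115, CF = 64, f = 22, h = 5.
P70 = 115 + ((82.6 − 64)/22)·5 = 115 + 4.22727 = 119.227.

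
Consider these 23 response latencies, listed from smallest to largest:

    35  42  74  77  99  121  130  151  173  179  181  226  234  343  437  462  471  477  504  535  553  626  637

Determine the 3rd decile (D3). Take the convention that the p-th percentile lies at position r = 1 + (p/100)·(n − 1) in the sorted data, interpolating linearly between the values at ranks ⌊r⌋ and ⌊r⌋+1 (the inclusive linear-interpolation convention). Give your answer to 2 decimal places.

142.60

n = 23.
r = 1 + (30/100)·(23 − 1) = 1 + 6.6 = 7.6.
Rank 7 is 130 and rank 8 is 151.
Interpolate: 130 + 0.6·(151 − 130) = 130 + 0.6·21 = 142.6.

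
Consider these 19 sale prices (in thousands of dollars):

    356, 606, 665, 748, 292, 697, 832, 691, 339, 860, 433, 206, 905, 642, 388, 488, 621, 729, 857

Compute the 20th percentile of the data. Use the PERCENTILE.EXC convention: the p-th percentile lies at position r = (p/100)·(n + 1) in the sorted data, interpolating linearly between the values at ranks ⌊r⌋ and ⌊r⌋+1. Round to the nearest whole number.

356

Sorted: 206, 292, 339, 356, 388, 433, 488, 606, 621, 642, 665, 691, 697, 729, 748, 832, 857, 860, 905.
n = 19.
r = (20/100)·(19 + 1) = 4.
r is an integer, so P20 is the value at rank 4: 356.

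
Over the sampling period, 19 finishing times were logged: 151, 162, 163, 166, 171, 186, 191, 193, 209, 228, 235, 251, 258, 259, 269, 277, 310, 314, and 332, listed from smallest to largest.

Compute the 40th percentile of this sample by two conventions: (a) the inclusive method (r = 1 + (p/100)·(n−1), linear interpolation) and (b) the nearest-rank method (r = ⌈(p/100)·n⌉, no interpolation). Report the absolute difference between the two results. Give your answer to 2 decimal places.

3.20

n = 19.
(a) r = 8.2; between ranks 8 (193) and 9 (209): 196.2.
(b) the nearest-rank method: rank 8 → 193.
|196.2 − 193| = 3.2.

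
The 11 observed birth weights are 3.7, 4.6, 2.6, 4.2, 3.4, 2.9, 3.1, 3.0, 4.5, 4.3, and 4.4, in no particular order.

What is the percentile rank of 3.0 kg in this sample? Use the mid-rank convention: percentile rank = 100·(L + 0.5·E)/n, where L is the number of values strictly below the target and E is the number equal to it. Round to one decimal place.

Sorted: 2.6, 2.9, 3.0, 3.1, 3.4, 3.7, 4.2, 4.3, 4.4, 4.5, 4.6.
Count below 3.0: L = 2; count equal: E = 1; n = 11.
Percentile rank = 100·(2 + 0.5·1)/11 = 100·2.5/11 = 22.73.

22.7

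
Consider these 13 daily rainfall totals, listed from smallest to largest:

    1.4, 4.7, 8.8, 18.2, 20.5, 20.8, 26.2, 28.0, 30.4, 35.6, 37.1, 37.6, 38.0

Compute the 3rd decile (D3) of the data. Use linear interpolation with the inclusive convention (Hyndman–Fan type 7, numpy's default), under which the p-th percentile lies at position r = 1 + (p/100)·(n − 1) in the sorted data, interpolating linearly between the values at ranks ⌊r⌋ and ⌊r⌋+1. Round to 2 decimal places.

19.58

n = 13.
r = 1 + (30/100)·(13 − 1) = 1 + 3.6 = 4.6.
Rank 4 is 18.2 and rank 5 is 20.5.
Interpolate: 18.2 + 0.6·(20.5 − 18.2) = 18.2 + 0.6·2.3 = 19.58.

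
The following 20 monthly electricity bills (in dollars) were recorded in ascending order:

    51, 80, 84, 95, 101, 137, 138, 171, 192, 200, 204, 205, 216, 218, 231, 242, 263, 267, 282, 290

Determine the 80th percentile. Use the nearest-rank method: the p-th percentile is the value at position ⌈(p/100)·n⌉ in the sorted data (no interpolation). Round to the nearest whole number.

242

n = 20.
Position = ⌈80/100 · 20⌉ = ⌈16⌉ = 16.
The value at rank 16 is 242.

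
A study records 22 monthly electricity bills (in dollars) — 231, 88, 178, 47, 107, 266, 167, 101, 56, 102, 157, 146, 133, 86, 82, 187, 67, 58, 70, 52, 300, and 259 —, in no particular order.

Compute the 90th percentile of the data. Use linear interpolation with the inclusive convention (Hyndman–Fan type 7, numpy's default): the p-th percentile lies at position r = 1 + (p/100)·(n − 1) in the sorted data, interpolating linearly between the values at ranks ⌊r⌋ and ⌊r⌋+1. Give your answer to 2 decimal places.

Sorted: 47, 52, 56, 58, 67, 70, 82, 86, 88, 101, 102, 107, 133, 146, 157, 167, 178, 187, 231, 259, 266, 300.
n = 22.
r = 1 + (90/100)·(22 − 1) = 1 + 18.9 = 19.9.
Rank 19 is 231 and rank 20 is 259.
Interpolate: 231 + 0.9·(259 − 231) = 231 + 0.9·28 = 256.2.

256.20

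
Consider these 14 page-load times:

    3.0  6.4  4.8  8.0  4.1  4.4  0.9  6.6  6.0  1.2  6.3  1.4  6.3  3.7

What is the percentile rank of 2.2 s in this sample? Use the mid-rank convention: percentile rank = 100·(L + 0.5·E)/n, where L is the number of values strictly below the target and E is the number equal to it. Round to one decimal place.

Sorted: 0.9, 1.2, 1.4, 3.0, 3.7, 4.1, 4.4, 4.8, 6.0, 6.3, 6.3, 6.4, 6.6, 8.0.
Count below 2.2: L = 3; count equal: E = 0; n = 14.
Percentile rank = 100·(3 + 0.5·0)/14 = 100·3/14 = 21.43.

21.4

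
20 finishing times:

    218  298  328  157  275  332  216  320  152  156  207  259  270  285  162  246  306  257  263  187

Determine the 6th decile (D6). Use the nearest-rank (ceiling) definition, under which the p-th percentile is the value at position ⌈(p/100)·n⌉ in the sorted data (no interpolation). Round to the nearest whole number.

263

Sorted: 152, 156, 157, 162, 187, 207, 216, 218, 246, 257, 259, 263, 270, 275, 285, 298, 306, 320, 328, 332.
n = 20.
Position = ⌈60/100 · 20⌉ = ⌈12⌉ = 12.
The value at rank 12 is 263.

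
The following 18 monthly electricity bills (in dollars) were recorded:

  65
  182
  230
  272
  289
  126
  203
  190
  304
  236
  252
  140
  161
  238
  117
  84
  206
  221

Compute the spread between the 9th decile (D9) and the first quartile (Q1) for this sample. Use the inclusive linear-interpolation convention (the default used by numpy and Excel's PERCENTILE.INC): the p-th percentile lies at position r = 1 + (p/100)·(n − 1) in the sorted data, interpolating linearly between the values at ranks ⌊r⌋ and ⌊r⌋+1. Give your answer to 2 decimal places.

Sorted: 65, 84, 117, 126, 140, 161, 182, 190, 203, 206, 221, 230, 236, 238, 252, 272, 289, 304.
n = 18.
P25: r = 5.25; ranks 5–6 are 140, 161; interpolating gives 145.25.
P90: r = 16.3; ranks 16–17 are 272, 289; interpolating gives 277.1.
Difference: 277.1 − 145.25 = 131.85.

131.85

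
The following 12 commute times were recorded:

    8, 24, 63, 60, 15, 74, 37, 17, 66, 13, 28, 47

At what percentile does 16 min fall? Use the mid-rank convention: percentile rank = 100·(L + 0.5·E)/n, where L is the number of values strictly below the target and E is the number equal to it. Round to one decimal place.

25.0

Sorted: 8, 13, 15, 17, 24, 28, 37, 47, 60, 63, 66, 74.
Count below 16: L = 3; count equal: E = 0; n = 12.
Percentile rank = 100·(3 + 0.5·0)/12 = 100·3/12 = 25.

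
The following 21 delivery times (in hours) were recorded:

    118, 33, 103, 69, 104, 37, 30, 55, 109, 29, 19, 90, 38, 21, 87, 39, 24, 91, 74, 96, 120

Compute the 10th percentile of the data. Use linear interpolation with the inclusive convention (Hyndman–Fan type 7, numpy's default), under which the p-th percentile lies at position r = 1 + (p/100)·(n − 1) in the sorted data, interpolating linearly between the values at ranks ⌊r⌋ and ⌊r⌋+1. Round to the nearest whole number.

Sorted: 19, 21, 24, 29, 30, 33, 37, 38, 39, 55, 69, 74, 87, 90, 91, 96, 103, 104, 109, 118, 120.
n = 21.
r = 1 + (10/100)·(21 − 1) = 1 + 2 = 3.
r is an integer, so P10 is the value at rank 3: 24.

24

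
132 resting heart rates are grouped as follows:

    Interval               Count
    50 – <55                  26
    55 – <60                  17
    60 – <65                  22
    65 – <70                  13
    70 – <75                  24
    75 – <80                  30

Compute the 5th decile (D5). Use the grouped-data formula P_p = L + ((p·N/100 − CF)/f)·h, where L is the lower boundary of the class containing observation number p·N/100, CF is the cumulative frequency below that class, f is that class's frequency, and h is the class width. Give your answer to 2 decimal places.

N = 132; target position k = 50/100 · 132 = 66.
Cumulative frequencies: 26, 43, 65, 78, 102, 132.
Observation 66 falls in the class 65 – <70.
L = 65, CF = 65, f = 13, h = 5.
P50 = 65 + ((66 − 65)/13)·5 = 65 + 0.384615 = 65.3846.

65.38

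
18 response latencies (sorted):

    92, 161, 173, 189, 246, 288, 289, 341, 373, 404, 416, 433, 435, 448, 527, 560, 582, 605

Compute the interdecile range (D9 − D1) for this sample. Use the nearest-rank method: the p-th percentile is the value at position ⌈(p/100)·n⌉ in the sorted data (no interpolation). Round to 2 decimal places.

421.00

n = 18.
P10: rank ⌈10/100·18⌉ = 2 → 161.
P90: rank ⌈90/100·18⌉ = 17 → 582.
Difference: 582 − 161 = 421.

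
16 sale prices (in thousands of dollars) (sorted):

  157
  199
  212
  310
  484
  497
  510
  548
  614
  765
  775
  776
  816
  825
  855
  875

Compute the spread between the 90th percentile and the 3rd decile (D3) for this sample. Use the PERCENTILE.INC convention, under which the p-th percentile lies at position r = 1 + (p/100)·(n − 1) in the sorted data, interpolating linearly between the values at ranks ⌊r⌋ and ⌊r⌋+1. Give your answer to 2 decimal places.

349.50

n = 16.
P30: r = 5.5; ranks 5–6 are 484, 497; interpolating gives 490.5.
P90: r = 14.5; ranks 14–15 are 825, 855; interpolating gives 840.
Difference: 840 − 490.5 = 349.5.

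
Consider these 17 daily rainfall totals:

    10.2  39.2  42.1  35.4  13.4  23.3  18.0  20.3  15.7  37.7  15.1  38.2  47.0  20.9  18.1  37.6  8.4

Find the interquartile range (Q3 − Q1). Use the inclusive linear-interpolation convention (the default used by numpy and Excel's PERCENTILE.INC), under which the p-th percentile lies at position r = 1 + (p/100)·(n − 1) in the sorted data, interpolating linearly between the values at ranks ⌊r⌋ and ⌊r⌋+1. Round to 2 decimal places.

Sorted: 8.4, 10.2, 13.4, 15.1, 15.7, 18.0, 18.1, 20.3, 20.9, 23.3, 35.4, 37.6, 37.7, 38.2, 39.2, 42.1, 47.0.
n = 17.
P25: r = 5 (integer) → 15.7.
P75: r = 13 (integer) → 37.7.
Difference: 37.7 − 15.7 = 22.

22.00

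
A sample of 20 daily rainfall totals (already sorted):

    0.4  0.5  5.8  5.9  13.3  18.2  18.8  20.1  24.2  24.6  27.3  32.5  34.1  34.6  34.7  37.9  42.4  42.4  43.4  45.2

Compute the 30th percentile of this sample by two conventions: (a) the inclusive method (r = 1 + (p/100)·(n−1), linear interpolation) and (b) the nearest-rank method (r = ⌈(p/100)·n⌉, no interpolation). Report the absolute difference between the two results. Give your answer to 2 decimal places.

n = 20.
(a) r = 6.7; between ranks 6 (18.2) and 7 (18.8): 18.62.
(b) the nearest-rank method: rank 6 → 18.2.
|18.62 − 18.2| = 0.42.

0.42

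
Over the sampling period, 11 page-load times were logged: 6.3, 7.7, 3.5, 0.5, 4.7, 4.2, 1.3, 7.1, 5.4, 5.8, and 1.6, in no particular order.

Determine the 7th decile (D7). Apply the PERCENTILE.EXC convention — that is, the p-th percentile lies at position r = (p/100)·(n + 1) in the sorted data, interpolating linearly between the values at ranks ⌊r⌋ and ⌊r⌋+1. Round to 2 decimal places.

6.00

Sorted: 0.5, 1.3, 1.6, 3.5, 4.2, 4.7, 5.4, 5.8, 6.3, 7.1, 7.7.
n = 11.
r = (70/100)·(11 + 1) = 8.4.
Rank 8 is 5.8 and rank 9 is 6.3.
Interpolate: 5.8 + 0.4·(6.3 − 5.8) = 5.8 + 0.4·0.5 = 6.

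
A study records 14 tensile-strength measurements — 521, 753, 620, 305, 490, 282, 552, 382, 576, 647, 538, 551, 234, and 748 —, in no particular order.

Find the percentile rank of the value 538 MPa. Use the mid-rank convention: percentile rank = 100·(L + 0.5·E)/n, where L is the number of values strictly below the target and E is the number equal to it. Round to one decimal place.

46.4

Sorted: 234, 282, 305, 382, 490, 521, 538, 551, 552, 576, 620, 647, 748, 753.
Count below 538: L = 6; count equal: E = 1; n = 14.
Percentile rank = 100·(6 + 0.5·1)/14 = 100·6.5/14 = 46.43.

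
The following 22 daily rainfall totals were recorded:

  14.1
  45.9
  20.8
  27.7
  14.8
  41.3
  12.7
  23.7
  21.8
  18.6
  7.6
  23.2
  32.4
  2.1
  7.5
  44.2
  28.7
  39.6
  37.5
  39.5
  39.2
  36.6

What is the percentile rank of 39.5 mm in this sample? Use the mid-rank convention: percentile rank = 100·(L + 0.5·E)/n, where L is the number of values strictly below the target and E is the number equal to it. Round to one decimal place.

79.5

Sorted: 2.1, 7.5, 7.6, 12.7, 14.1, 14.8, 18.6, 20.8, 21.8, 23.2, 23.7, 27.7, 28.7, 32.4, 36.6, 37.5, 39.2, 39.5, 39.6, 41.3, 44.2, 45.9.
Count below 39.5: L = 17; count equal: E = 1; n = 22.
Percentile rank = 100·(17 + 0.5·1)/22 = 100·17.5/22 = 79.55.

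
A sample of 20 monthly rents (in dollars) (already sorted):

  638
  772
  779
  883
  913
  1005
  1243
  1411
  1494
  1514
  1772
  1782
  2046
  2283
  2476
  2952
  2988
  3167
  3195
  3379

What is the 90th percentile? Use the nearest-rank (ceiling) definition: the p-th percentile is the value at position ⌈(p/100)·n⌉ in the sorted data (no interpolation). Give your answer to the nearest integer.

n = 20.
Position = ⌈90/100 · 20⌉ = ⌈18⌉ = 18.
The value at rank 18 is 3167.

3167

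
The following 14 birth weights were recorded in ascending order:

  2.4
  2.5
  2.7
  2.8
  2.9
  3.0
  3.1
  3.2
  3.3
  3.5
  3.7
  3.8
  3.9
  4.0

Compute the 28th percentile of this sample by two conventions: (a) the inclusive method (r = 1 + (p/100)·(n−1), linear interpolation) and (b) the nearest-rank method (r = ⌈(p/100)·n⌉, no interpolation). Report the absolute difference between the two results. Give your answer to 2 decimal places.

n = 14.
(a) r = 4.64; between ranks 4 (2.8) and 5 (2.9): 2.864.
(b) the nearest-rank method: rank 4 → 2.8.
|2.864 − 2.8| = 0.064.

0.06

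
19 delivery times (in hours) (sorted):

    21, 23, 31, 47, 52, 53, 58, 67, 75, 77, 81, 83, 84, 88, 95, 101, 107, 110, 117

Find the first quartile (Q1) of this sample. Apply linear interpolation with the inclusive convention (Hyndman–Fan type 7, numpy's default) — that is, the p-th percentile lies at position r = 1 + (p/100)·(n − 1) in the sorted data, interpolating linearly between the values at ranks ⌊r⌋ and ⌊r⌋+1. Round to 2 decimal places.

52.50

n = 19.
r = 1 + (25/100)·(19 − 1) = 1 + 4.5 = 5.5.
Rank 5 is 52 and rank 6 is 53.
Interpolate: 52 + 0.5·(53 − 52) = 52 + 0.5·1 = 52.5.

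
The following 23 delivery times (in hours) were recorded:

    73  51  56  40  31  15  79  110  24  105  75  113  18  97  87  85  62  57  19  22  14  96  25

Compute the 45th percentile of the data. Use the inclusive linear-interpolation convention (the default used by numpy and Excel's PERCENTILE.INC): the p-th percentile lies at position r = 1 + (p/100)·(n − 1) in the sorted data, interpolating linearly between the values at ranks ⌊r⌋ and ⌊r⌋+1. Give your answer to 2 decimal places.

Sorted: 14, 15, 18, 19, 22, 24, 25, 31, 40, 51, 56, 57, 62, 73, 75, 79, 85, 87, 96, 97, 105, 110, 113.
n = 23.
r = 1 + (45/100)·(23 − 1) = 1 + 9.9 = 10.9.
Rank 10 is 51 and rank 11 is 56.
Interpolate: 51 + 0.9·(56 − 51) = 51 + 0.9·5 = 55.5.

55.50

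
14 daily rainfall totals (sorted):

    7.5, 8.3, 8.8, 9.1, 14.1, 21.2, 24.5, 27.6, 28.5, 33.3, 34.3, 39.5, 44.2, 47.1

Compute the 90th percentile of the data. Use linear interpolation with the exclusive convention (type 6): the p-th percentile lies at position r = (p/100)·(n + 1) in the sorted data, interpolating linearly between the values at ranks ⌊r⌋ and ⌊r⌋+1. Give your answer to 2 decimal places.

n = 14.
r = (90/100)·(14 + 1) = 13.5.
Rank 13 is 44.2 and rank 14 is 47.1.
Interpolate: 44.2 + 0.5·(47.1 − 44.2) = 44.2 + 0.5·2.9 = 45.65.

45.65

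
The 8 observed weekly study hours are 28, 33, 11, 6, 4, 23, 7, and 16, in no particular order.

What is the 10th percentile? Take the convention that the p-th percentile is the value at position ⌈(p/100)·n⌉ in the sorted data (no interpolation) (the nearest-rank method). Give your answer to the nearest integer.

4

Sorted: 4, 6, 7, 11, 16, 23, 28, 33.
n = 8.
Position = ⌈10/100 · 8⌉ = ⌈0.8⌉ = 1.
The value at rank 1 is 4.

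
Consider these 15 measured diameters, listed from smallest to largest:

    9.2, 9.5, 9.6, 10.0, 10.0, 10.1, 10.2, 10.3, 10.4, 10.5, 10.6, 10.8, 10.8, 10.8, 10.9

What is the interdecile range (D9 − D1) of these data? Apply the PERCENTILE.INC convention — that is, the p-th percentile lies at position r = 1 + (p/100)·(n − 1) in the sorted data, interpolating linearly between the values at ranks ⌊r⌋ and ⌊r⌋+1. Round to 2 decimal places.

1.26

n = 15.
P10: r = 2.4; ranks 2–3 are 9.5, 9.6; interpolating gives 9.54.
P90: r = 13.6; ranks 13–14 are 10.8, 10.8; interpolating gives 10.8.
Difference: 10.8 − 9.54 = 1.26.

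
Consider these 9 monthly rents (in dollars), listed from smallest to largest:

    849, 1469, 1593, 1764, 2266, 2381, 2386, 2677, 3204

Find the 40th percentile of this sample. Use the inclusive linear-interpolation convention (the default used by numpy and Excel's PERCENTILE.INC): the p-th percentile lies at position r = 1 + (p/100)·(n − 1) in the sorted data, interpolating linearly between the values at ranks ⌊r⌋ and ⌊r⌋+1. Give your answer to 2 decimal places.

n = 9.
r = 1 + (40/100)·(9 − 1) = 1 + 3.2 = 4.2.
Rank 4 is 1764 and rank 5 is 2266.
Interpolate: 1764 + 0.2·(2266 − 1764) = 1764 + 0.2·502 = 1864.4.

1864.40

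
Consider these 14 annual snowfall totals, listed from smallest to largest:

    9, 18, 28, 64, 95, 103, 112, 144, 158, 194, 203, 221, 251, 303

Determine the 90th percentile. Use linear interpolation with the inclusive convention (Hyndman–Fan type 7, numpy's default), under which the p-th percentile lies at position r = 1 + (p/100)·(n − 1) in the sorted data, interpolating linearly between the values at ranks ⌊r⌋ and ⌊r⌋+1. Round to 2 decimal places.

n = 14.
r = 1 + (90/100)·(14 − 1) = 1 + 11.7 = 12.7.
Rank 12 is 221 and rank 13 is 251.
Interpolate: 221 + 0.7·(251 − 221) = 221 + 0.7·30 = 242.

242.00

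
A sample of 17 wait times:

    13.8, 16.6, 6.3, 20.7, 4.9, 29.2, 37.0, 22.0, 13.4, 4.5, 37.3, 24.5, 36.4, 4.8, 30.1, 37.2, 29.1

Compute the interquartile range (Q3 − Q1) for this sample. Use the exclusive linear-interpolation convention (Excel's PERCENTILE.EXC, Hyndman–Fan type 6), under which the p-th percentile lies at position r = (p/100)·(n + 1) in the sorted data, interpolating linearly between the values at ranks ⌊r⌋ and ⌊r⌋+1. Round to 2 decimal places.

23.40

Sorted: 4.5, 4.8, 4.9, 6.3, 13.4, 13.8, 16.6, 20.7, 22.0, 24.5, 29.1, 29.2, 30.1, 36.4, 37.0, 37.2, 37.3.
n = 17.
P25: r = 4.5; ranks 4–5 are 6.3, 13.4; interpolating gives 9.85.
P75: r = 13.5; ranks 13–14 are 30.1, 36.4; interpolating gives 33.25.
Difference: 33.25 − 9.85 = 23.4.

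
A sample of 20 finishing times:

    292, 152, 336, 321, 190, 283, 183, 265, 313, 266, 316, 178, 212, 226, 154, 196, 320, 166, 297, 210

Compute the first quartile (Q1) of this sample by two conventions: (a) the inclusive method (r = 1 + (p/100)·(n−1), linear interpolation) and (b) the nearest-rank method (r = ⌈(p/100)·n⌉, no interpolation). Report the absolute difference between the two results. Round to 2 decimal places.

Sorted: 152, 154, 166, 178, 183, 190, 196, 210, 212, 226, 265, 266, 283, 292, 297, 313, 316, 320, 321, 336.
n = 20.
(a) r = 5.75; between ranks 5 (183) and 6 (190): 188.25.
(b) the nearest-rank method: rank 5 → 183.
|188.25 − 183| = 5.25.

5.25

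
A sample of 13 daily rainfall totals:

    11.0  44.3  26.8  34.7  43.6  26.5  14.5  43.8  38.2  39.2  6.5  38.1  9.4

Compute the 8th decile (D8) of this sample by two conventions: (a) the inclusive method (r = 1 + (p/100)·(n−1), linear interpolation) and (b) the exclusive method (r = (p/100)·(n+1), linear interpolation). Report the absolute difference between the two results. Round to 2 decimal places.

1.80

Sorted: 6.5, 9.4, 11.0, 14.5, 26.5, 26.8, 34.7, 38.1, 38.2, 39.2, 43.6, 43.8, 44.3.
n = 13.
(a) r = 10.6; between ranks 10 (39.2) and 11 (43.6): 41.84.
(b) r = 11.2; between ranks 11 (43.6) and 12 (43.8): 43.64.
|41.84 − 43.64| = 1.8.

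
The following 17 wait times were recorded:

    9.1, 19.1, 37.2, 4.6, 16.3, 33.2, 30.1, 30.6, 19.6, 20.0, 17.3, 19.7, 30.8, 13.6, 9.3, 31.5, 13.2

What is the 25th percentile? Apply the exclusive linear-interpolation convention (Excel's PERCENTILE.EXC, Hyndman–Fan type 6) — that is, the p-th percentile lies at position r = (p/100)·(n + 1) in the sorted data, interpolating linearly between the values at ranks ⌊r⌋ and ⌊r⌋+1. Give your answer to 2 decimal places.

Sorted: 4.6, 9.1, 9.3, 13.2, 13.6, 16.3, 17.3, 19.1, 19.6, 19.7, 20.0, 30.1, 30.6, 30.8, 31.5, 33.2, 37.2.
n = 17.
r = (25/100)·(17 + 1) = 4.5.
Rank 4 is 13.2 and rank 5 is 13.6.
Interpolate: 13.2 + 0.5·(13.6 − 13.2) = 13.2 + 0.5·0.4 = 13.4.

13.40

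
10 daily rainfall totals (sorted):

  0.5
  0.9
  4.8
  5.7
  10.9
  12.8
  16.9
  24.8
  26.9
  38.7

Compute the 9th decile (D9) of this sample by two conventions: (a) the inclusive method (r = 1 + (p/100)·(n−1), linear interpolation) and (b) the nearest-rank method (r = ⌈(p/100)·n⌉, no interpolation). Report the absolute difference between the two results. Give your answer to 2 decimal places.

1.18

n = 10.
(a) r = 9.1; between ranks 9 (26.9) and 10 (38.7): 28.08.
(b) the nearest-rank method: rank 9 → 26.9.
|28.08 − 26.9| = 1.18.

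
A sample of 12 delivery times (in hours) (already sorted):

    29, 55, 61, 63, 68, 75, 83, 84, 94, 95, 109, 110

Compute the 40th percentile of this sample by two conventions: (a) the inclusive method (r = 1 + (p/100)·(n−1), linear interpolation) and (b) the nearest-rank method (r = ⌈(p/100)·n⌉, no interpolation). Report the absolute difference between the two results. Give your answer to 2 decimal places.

2.80

n = 12.
(a) r = 5.4; between ranks 5 (68) and 6 (75): 70.8.
(b) the nearest-rank method: rank 5 → 68.
|70.8 − 68| = 2.8.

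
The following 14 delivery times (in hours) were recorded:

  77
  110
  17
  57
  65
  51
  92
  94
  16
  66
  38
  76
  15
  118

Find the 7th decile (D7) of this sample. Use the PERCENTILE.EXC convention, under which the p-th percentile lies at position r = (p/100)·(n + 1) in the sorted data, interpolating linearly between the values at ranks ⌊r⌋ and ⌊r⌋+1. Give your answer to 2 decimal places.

84.50

Sorted: 15, 16, 17, 38, 51, 57, 65, 66, 76, 77, 92, 94, 110, 118.
n = 14.
r = (70/100)·(14 + 1) = 10.5.
Rank 10 is 77 and rank 11 is 92.
Interpolate: 77 + 0.5·(92 − 77) = 77 + 0.5·15 = 84.5.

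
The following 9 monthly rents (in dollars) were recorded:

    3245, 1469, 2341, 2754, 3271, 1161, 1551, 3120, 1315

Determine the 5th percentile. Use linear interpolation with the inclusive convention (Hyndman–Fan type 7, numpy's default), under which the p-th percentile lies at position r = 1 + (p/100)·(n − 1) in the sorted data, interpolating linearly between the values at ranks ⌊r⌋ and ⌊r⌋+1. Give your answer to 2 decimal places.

Sorted: 1161, 1315, 1469, 1551, 2341, 2754, 3120, 3245, 3271.
n = 9.
r = 1 + (5/100)·(9 − 1) = 1 + 0.4 = 1.4.
Rank 1 is 1161 and rank 2 is 1315.
Interpolate: 1161 + 0.4·(1315 − 1161) = 1161 + 0.4·154 = 1222.6.

1222.60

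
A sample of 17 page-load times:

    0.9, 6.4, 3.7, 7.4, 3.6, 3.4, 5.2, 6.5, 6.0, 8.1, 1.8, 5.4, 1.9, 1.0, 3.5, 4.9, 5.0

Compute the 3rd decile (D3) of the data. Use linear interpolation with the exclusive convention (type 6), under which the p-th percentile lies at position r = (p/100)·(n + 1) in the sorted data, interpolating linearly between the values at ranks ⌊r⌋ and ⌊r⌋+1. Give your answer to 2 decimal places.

Sorted: 0.9, 1.0, 1.8, 1.9, 3.4, 3.5, 3.6, 3.7, 4.9, 5.0, 5.2, 5.4, 6.0, 6.4, 6.5, 7.4, 8.1.
n = 17.
r = (30/100)·(17 + 1) = 5.4.
Rank 5 is 3.4 and rank 6 is 3.5.
Interpolate: 3.4 + 0.4·(3.5 − 3.4) = 3.4 + 0.4·0.1 = 3.44.

3.44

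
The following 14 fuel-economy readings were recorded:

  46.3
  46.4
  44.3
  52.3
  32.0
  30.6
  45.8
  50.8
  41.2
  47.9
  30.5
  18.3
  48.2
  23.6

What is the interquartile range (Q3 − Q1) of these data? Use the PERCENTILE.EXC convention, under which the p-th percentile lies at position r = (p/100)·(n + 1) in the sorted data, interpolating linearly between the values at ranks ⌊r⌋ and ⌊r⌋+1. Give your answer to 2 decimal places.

17.40

Sorted: 18.3, 23.6, 30.5, 30.6, 32.0, 41.2, 44.3, 45.8, 46.3, 46.4, 47.9, 48.2, 50.8, 52.3.
n = 14.
P25: r = 3.75; ranks 3–4 are 30.5, 30.6; interpolating gives 30.575.
P75: r = 11.25; ranks 11–12 are 47.9, 48.2; interpolating gives 47.975.
Difference: 47.975 − 30.575 = 17.4.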